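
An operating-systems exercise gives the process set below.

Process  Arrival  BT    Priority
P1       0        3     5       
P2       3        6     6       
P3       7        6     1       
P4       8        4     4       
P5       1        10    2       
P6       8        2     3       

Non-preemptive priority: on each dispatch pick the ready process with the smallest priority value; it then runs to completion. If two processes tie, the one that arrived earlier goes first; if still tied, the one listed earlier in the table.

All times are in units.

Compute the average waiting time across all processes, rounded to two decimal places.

9.00

Gantt: | P1 0-3 | P5 3-13 | P3 13-19 | P6 19-21 | P4 21-25 | P2 25-31 |
Completion: P1=3  P2=31  P3=19  P4=25  P5=13  P6=21
Turnaround (C−A): P1=3  P2=28  P3=12  P4=17  P5=12  P6=13
Waiting times: P1=0, P2=22, P3=6, P4=13, P5=2, P6=11
Average waiting = (0+22+6+13+2+11) / 6 = 54/6 = 9.00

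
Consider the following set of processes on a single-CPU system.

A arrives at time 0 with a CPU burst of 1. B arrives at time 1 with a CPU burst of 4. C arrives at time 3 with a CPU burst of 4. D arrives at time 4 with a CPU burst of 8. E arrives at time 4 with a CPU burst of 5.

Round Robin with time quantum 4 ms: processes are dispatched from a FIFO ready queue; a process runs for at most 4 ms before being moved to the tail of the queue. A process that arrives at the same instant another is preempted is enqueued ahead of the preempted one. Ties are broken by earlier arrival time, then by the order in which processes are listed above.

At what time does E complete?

22

Schedule: | A 0-1 | B 1-5 | C 5-9 | D 9-13 | E 13-17 | D 17-21 | E 21-22 |
Completion: A=1  B=5  C=9  D=21  E=22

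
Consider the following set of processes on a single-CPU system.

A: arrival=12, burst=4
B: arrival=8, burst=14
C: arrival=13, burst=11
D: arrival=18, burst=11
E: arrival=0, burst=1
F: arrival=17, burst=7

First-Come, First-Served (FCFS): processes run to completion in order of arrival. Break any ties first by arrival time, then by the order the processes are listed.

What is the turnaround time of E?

1

Gantt: | E 0-1 | idle 1-8 | B 8-22 | A 22-26 | C 26-37 | F 37-44 | D 44-55 |
Completion: A=26  B=22  C=37  D=55  E=1  F=44
Turnaround(E) = completion − arrival = 1 − 0 = 1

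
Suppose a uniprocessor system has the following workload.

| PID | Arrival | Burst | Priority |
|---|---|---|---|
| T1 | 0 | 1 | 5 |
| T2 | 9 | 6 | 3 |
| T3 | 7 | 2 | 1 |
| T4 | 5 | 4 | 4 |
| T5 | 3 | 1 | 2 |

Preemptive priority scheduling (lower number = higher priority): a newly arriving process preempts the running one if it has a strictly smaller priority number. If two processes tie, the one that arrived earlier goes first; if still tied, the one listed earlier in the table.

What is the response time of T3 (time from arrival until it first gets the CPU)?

Gantt: | T1 0-1 | idle 1-3 | T5 3-4 | idle 4-5 | T4 5-7 | T3 7-9 | T2 9-15 | T4 15-17 |
Completion: T1=1  T2=15  T3=9  T4=17  T5=4
Turnaround (C−A): T1=1  T2=6  T3=2  T4=12  T5=1
Response(T3) = first start − arrival = 7 − 7 = 0

0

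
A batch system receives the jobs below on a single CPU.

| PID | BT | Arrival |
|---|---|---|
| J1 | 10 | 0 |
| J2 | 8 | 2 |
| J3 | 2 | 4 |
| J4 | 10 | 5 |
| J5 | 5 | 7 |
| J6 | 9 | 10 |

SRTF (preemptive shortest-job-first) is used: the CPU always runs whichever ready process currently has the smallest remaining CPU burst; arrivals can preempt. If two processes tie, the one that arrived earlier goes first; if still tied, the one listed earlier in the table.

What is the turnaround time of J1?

12

Gantt: | J1 0-4 | J3 4-6 | J1 6-12 | J5 12-17 | J2 17-25 | J6 25-34 | J4 34-44 |
Completion: J1=12  J2=25  J3=6  J4=44  J5=17  J6=34
Turnaround (C−A): J1=12  J2=23  J3=2  J4=39  J5=10  J6=24
Turnaround(J1) = completion − arrival = 12 − 0 = 12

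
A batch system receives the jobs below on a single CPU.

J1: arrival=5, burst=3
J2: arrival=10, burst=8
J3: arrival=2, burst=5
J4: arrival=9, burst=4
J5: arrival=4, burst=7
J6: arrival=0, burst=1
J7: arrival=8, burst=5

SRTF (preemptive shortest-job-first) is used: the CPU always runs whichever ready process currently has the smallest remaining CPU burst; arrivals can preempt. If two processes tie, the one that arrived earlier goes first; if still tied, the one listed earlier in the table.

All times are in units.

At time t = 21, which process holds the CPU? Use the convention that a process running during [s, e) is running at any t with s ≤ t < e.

Timeline: | J6 0-1 | idle 1-2 | J3 2-7 | J1 7-10 | J4 10-14 | J7 14-19 | J5 19-26 | J2 26-34 |
Completion: J1=10  J2=34  J3=7  J4=14  J5=26  J6=1  J7=19

J5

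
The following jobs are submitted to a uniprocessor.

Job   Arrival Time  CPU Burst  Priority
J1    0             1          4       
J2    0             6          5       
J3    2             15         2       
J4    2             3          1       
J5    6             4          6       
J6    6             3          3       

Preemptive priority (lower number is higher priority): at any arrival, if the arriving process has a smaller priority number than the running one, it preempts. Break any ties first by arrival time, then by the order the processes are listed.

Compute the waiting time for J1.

0

Schedule: | J1 0-1 | J2 1-2 | J4 2-5 | J3 5-20 | J6 20-23 | J2 23-28 | J5 28-32 |
Completion: J1=1  J2=28  J3=20  J4=5  J5=32  J6=23
Turnaround (C−A): J1=1  J2=28  J3=18  J4=3  J5=26  J6=17
Waiting(J1) = turnaround − burst = 1 − 1 = 0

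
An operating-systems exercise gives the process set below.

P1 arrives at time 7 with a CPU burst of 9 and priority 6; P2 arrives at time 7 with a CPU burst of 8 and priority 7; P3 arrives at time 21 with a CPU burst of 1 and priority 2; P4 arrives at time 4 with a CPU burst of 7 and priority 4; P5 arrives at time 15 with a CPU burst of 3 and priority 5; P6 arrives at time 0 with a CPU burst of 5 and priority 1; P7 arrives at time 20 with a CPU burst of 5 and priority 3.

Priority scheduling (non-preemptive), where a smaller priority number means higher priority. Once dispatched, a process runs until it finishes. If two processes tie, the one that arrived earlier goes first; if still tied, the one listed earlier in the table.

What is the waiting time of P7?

Timeline: | P6 0-5 | P4 5-12 | P1 12-21 | P3 21-22 | P7 22-27 | P5 27-30 | P2 30-38 |
Completion: P1=21  P2=38  P3=22  P4=12  P5=30  P6=5  P7=27
Turnaround (C−A): P1=14  P2=31  P3=1  P4=8  P5=15  P6=5  P7=7
Waiting(P7) = turnaround − burst = 7 − 5 = 2

2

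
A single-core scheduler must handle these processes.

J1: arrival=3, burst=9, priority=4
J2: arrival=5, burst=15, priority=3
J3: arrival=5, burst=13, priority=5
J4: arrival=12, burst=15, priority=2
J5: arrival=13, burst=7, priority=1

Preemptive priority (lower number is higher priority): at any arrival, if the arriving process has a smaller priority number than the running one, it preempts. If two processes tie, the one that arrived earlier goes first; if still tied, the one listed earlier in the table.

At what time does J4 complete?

Timeline: | idle 0-3 | J1 3-5 | J2 5-12 | J4 12-13 | J5 13-20 | J4 20-34 | J2 34-42 | J1 42-49 | J3 49-62 |
Completion: J1=49  J2=42  J3=62  J4=34  J5=20
Turnaround (C−A): J1=46  J2=37  J3=57  J4=22  J5=7

34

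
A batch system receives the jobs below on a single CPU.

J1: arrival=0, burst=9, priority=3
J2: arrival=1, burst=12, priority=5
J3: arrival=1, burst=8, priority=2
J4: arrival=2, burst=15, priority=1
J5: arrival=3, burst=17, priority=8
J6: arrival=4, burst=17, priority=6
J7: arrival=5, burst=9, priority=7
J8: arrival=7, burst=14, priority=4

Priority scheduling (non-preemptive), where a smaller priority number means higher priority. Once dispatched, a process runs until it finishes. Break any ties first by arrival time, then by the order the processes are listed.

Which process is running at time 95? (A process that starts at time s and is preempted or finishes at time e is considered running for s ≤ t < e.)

J5

Gantt: | J1 0-9 | J4 9-24 | J3 24-32 | J8 32-46 | J2 46-58 | J6 58-75 | J7 75-84 | J5 84-101 |
Completion: J1=9  J2=58  J3=32  J4=24  J5=101  J6=75  J7=84  J8=46
Turnaround (C−A): J1=9  J2=57  J3=31  J4=22  J5=98  J6=71  J7=79  J8=39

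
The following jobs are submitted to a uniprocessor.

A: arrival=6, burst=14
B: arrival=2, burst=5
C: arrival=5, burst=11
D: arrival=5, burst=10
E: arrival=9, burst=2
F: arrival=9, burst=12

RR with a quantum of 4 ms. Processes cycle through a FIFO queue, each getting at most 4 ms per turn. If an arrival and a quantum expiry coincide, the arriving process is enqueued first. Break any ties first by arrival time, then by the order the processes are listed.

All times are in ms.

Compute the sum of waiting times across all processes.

Timeline: | idle 0-2 | B 2-6 | C 6-10 | D 10-14 | A 14-18 | B 18-19 | E 19-21 | F 21-25 | C 25-29 | D 29-33 | A 33-37 | F 37-41 | C 41-44 | D 44-46 | A 46-50 | F 50-54 | A 54-56 |
Completion: A=56  B=19  C=44  D=46  E=21  F=54
Turnaround (C−A): A=50  B=17  C=39  D=41  E=12  F=45
Waiting = turnaround − burst: A=36, B=12, C=28, D=31, E=10, F=33
Total waiting = 36 + 12 + 28 + 31 + 10 + 33 = 150

150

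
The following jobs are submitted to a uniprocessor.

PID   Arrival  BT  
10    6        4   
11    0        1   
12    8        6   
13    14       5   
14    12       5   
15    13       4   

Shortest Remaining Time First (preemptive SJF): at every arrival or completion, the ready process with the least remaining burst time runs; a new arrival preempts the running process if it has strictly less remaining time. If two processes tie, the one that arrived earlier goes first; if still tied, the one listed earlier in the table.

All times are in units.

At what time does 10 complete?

10

Timeline: | 11 0-1 | idle 1-6 | 10 6-10 | 12 10-16 | 15 16-20 | 14 20-25 | 13 25-30 |
Completion: 10=10  11=1  12=16  13=30  14=25  15=20
Turnaround (C−A): 10=4  11=1  12=8  13=16  14=13  15=7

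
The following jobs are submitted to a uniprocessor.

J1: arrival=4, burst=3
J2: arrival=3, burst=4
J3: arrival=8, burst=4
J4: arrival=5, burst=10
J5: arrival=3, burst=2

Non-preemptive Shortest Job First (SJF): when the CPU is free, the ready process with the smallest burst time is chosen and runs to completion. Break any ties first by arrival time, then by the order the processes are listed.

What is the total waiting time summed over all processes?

Schedule: | idle 0-3 | J5 3-5 | J1 5-8 | J2 8-12 | J3 12-16 | J4 16-26 |
Completion: J1=8  J2=12  J3=16  J4=26  J5=5
Turnaround (C−A): J1=4  J2=9  J3=8  J4=21  J5=2
Waiting = turnaround − burst: J1=1, J2=5, J3=4, J4=11, J5=0
Total waiting = 1 + 5 + 4 + 11 + 0 = 21

21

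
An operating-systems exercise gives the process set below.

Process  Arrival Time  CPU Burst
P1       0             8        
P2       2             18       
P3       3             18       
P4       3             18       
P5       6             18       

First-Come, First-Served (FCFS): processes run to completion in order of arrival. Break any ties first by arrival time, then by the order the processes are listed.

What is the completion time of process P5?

80

Schedule: | P1 0-8 | P2 8-26 | P3 26-44 | P4 44-62 | P5 62-80 |
Completion: P1=8  P2=26  P3=44  P4=62  P5=80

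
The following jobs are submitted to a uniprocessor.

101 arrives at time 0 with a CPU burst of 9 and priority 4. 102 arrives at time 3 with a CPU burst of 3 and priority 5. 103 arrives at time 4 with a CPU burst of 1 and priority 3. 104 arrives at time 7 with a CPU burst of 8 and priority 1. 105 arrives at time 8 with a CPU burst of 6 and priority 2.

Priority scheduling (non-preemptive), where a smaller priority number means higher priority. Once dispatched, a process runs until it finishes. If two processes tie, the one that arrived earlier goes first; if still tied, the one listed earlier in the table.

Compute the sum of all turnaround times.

Timeline: | 101 0-9 | 104 9-17 | 105 17-23 | 103 23-24 | 102 24-27 |
Completion: 101=9  102=27  103=24  104=17  105=23
Turnaround (C−A): 101=9  102=24  103=20  104=10  105=15
Turnaround = completion − arrival: 101=9, 102=24, 103=20, 104=10, 105=15
Total turnaround = 9 + 24 + 20 + 10 + 15 = 78

78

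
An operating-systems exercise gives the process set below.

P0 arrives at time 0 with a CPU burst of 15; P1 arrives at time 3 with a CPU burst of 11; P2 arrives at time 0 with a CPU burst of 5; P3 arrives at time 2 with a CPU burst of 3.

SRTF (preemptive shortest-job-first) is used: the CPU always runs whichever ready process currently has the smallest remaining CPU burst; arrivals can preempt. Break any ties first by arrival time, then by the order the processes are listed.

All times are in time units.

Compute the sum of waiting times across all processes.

27

Schedule: | P2 0-5 | P3 5-8 | P1 8-19 | P0 19-34 |
Completion: P0=34  P1=19  P2=5  P3=8
Waiting = turnaround − burst: P0=19, P1=5, P2=0, P3=3
Total waiting = 19 + 5 + 0 + 3 = 27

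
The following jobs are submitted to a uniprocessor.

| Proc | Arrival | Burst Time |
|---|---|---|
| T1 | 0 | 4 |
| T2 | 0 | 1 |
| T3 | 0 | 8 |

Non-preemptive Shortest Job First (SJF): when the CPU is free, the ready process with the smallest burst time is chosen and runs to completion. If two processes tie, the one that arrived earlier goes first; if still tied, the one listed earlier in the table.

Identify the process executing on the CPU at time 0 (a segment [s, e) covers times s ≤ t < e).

Gantt: | T2 0-1 | T1 1-5 | T3 5-13 |
Completion: T1=5  T2=1  T3=13
Turnaround (C−A): T1=5  T2=1  T3=13

T2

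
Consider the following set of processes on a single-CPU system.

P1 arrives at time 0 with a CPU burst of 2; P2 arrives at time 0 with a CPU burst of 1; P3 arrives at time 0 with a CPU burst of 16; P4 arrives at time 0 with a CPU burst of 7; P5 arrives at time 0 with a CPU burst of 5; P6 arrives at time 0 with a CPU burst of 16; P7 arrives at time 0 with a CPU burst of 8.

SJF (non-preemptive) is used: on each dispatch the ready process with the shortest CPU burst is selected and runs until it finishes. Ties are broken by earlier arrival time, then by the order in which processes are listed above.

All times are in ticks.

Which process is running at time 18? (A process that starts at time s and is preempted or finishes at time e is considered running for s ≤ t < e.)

Schedule: | P2 0-1 | P1 1-3 | P5 3-8 | P4 8-15 | P7 15-23 | P3 23-39 | P6 39-55 |
Completion: P1=3  P2=1  P3=39  P4=15  P5=8  P6=55  P7=23
Turnaround (C−A): P1=3  P2=1  P3=39  P4=15  P5=8  P6=55  P7=23

P7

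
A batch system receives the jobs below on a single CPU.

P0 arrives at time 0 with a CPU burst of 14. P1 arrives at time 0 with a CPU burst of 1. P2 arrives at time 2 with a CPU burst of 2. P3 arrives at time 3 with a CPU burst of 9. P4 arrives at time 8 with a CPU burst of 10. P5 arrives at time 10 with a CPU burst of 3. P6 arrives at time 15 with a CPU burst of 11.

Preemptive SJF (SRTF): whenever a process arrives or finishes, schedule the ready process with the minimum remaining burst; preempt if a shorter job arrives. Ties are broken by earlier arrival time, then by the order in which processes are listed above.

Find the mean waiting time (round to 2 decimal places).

8.43

Schedule: | P1 0-1 | P0 1-2 | P2 2-4 | P3 4-13 | P5 13-16 | P4 16-26 | P6 26-37 | P0 37-50 |
Completion: P0=50  P1=1  P2=4  P3=13  P4=26  P5=16  P6=37
Waiting times: P0=36, P1=0, P2=0, P3=1, P4=8, P5=3, P6=11
Average waiting = (36+0+0+1+8+3+11) / 7 = 59/7 = 8.43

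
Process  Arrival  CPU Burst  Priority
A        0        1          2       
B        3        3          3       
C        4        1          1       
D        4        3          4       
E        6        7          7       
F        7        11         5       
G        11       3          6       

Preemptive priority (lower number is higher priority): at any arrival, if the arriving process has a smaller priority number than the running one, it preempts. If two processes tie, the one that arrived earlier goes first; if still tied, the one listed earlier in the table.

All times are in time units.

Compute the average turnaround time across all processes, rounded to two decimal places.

Timeline: | A 0-1 | idle 1-3 | B 3-4 | C 4-5 | B 5-7 | D 7-10 | F 10-21 | G 21-24 | E 24-31 |
Completion: A=1  B=7  C=5  D=10  E=31  F=21  G=24
Turnaround (C−A): A=1  B=4  C=1  D=6  E=25  F=14  G=13
Turnaround times: A=1, B=4, C=1, D=6, E=25, F=14, G=13
Average turnaround = (1+4+1+6+25+14+13) / 7 = 64/7 = 9.14

9.14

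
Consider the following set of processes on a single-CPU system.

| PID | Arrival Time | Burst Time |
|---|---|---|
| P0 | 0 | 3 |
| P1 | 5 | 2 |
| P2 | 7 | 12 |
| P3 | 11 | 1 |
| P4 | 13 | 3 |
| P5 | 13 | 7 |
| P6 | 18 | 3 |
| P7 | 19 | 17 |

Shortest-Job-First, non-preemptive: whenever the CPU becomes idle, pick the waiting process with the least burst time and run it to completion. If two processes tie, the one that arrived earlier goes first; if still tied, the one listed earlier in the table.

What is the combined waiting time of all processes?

Gantt: | P0 0-3 | idle 3-5 | P1 5-7 | P2 7-19 | P3 19-20 | P4 20-23 | P6 23-26 | P5 26-33 | P7 33-50 |
Completion: P0=3  P1=7  P2=19  P3=20  P4=23  P5=33  P6=26  P7=50
Waiting = turnaround − burst: P0=0, P1=0, P2=0, P3=8, P4=7, P5=13, P6=5, P7=14
Total waiting = 0 + 0 + 0 + 8 + 7 + 13 + 5 + 14 = 47

47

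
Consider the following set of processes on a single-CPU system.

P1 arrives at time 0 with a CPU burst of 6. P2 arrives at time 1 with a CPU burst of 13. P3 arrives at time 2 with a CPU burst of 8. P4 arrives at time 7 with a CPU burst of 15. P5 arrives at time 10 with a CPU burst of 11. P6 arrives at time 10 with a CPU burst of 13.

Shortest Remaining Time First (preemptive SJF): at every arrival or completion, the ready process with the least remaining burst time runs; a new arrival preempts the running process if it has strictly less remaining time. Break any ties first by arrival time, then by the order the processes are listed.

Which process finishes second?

P3

Schedule: | P1 0-6 | P3 6-14 | P5 14-25 | P2 25-38 | P6 38-51 | P4 51-66 |
Completion: P1=6  P2=38  P3=14  P4=66  P5=25  P6=51
Turnaround (C−A): P1=6  P2=37  P3=12  P4=59  P5=15  P6=41
Finish order: P1 → P3 → P5 → P2 → P6 → P4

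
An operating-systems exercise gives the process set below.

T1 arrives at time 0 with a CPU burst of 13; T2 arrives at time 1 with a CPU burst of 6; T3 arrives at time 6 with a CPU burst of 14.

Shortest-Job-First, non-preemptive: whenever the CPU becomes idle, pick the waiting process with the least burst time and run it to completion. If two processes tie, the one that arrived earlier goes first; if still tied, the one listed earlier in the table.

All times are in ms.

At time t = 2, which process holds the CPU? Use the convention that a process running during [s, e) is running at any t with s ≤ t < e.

T1

Schedule: | T1 0-13 | T2 13-19 | T3 19-33 |
Completion: T1=13  T2=19  T3=33
Turnaround (C−A): T1=13  T2=18  T3=27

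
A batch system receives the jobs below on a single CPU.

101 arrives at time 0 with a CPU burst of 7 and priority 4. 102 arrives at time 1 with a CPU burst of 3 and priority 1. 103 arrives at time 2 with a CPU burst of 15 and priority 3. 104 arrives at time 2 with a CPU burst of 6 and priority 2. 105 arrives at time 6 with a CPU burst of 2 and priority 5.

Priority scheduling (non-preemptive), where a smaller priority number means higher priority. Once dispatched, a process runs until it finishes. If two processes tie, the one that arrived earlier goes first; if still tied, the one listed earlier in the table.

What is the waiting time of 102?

6

Gantt: | 101 0-7 | 102 7-10 | 104 10-16 | 103 16-31 | 105 31-33 |
Completion: 101=7  102=10  103=31  104=16  105=33
Turnaround (C−A): 101=7  102=9  103=29  104=14  105=27
Waiting(102) = turnaround − burst = 9 − 3 = 6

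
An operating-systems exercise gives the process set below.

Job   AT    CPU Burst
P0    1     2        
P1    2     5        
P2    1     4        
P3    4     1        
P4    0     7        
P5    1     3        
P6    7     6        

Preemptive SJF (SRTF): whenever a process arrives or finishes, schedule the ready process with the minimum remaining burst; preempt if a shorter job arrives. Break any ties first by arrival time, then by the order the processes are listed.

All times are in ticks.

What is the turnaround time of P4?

Schedule: | P4 0-1 | P0 1-3 | P5 3-4 | P3 4-5 | P5 5-7 | P2 7-11 | P1 11-16 | P4 16-22 | P6 22-28 |
Completion: P0=3  P1=16  P2=11  P3=5  P4=22  P5=7  P6=28
Turnaround(P4) = completion − arrival = 22 − 0 = 22

22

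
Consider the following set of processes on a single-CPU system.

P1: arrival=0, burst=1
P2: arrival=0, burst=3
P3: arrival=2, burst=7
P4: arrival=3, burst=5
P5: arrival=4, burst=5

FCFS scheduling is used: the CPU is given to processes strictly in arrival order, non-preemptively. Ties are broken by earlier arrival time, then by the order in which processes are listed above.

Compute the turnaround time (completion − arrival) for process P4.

Schedule: | P1 0-1 | P2 1-4 | P3 4-11 | P4 11-16 | P5 16-21 |
Completion: P1=1  P2=4  P3=11  P4=16  P5=21
Turnaround (C−A): P1=1  P2=4  P3=9  P4=13  P5=17
Turnaround(P4) = completion − arrival = 16 − 3 = 13

13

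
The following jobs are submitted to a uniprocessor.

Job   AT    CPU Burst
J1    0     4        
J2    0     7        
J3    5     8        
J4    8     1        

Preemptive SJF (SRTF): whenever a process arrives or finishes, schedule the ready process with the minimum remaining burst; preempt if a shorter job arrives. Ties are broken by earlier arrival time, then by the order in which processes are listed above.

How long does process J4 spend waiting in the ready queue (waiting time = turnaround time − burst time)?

Gantt: | J1 0-4 | J2 4-8 | J4 8-9 | J2 9-12 | J3 12-20 |
Completion: J1=4  J2=12  J3=20  J4=9
Waiting(J4) = turnaround − burst = 1 − 1 = 0

0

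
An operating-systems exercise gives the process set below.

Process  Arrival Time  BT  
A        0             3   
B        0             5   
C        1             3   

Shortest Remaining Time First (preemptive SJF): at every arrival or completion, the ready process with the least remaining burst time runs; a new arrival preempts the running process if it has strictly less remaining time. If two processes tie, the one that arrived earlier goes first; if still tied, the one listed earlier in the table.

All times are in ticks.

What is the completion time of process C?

6

Schedule: | A 0-3 | C 3-6 | B 6-11 |
Completion: A=3  B=11  C=6
Turnaround (C−A): A=3  B=11  C=5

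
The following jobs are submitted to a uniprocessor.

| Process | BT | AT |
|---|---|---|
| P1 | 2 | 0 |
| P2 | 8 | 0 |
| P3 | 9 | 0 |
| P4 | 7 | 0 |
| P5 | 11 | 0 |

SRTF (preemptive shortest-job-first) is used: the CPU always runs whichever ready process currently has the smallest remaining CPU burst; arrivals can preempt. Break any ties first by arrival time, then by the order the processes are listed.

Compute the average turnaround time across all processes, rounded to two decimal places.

18.20

Timeline: | P1 0-2 | P4 2-9 | P2 9-17 | P3 17-26 | P5 26-37 |
Completion: P1=2  P2=17  P3=26  P4=9  P5=37
Turnaround (C−A): P1=2  P2=17  P3=26  P4=9  P5=37
Turnaround times: P1=2, P2=17, P3=26, P4=9, P5=37
Average turnaround = (2+17+26+9+37) / 5 = 91/5 = 18.20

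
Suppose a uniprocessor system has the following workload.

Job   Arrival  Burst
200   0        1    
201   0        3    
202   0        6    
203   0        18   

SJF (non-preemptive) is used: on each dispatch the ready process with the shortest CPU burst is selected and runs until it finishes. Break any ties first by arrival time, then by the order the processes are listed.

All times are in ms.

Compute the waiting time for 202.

4

Timeline: | 200 0-1 | 201 1-4 | 202 4-10 | 203 10-28 |
Completion: 200=1  201=4  202=10  203=28
Turnaround (C−A): 200=1  201=4  202=10  203=28
Waiting(202) = turnaround − burst = 10 − 6 = 4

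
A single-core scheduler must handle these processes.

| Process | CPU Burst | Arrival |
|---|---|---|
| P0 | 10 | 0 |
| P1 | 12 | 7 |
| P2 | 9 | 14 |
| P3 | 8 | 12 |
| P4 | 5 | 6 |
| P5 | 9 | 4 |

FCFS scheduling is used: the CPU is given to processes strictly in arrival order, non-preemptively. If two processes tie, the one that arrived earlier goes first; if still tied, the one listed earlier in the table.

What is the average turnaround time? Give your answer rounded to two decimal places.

Schedule: | P0 0-10 | P5 10-19 | P4 19-24 | P1 24-36 | P3 36-44 | P2 44-53 |
Completion: P0=10  P1=36  P2=53  P3=44  P4=24  P5=19
Turnaround times: P0=10, P1=29, P2=39, P3=32, P4=18, P5=15
Average turnaround = (10+29+39+32+18+15) / 6 = 143/6 = 23.83

23.83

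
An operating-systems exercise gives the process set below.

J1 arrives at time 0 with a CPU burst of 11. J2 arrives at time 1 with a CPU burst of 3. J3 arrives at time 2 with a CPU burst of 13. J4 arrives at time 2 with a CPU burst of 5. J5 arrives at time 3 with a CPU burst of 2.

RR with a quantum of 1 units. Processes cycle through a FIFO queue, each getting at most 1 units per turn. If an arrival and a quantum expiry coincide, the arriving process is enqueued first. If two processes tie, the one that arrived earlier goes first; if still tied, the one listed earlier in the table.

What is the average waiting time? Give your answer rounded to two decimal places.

13.20

Schedule: | J1 0-1 | J2 1-2 | J1 2-3 | J3 3-4 | J4 4-5 | J2 5-6 | J5 6-7 | J1 7-8 | J3 8-9 | J4 9-10 | J2 10-11 | J5 11-12 | J1 12-13 | J3 13-14 | J4 14-15 | J1 15-16 | J3 16-17 | J4 17-18 | J1 18-19 | J3 19-20 | J4 20-21 | J1 21-22 | J3 22-23 | J1 23-24 | J3 24-25 | J1 25-26 | J3 26-27 | J1 27-28 | J3 28-29 | J1 29-30 | J3 30-34 |
Completion: J1=30  J2=11  J3=34  J4=21  J5=12
Turnaround (C−A): J1=30  J2=10  J3=32  J4=19  J5=9
Waiting times: J1=19, J2=7, J3=19, J4=14, J5=7
Average waiting = (19+7+19+14+7) / 5 = 66/5 = 13.20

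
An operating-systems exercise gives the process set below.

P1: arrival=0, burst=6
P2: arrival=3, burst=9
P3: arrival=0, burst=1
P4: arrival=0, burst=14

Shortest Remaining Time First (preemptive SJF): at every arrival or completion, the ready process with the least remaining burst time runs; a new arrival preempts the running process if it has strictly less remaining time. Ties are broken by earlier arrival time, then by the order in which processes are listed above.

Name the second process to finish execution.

P1

Gantt: | P3 0-1 | P1 1-7 | P2 7-16 | P4 16-30 |
Completion: P1=7  P2=16  P3=1  P4=30
Turnaround (C−A): P1=7  P2=13  P3=1  P4=30
Finish order: P3 → P1 → P2 → P4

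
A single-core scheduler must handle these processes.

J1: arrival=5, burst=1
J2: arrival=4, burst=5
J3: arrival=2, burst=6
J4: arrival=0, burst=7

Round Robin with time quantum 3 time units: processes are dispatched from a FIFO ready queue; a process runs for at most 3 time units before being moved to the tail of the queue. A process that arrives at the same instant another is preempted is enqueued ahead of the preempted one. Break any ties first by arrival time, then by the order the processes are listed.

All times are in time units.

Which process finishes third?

Timeline: | J4 0-3 | J3 3-6 | J4 6-9 | J2 9-12 | J1 12-13 | J3 13-16 | J4 16-17 | J2 17-19 |
Completion: J1=13  J2=19  J3=16  J4=17
Turnaround (C−A): J1=8  J2=15  J3=14  J4=17
Finish order: J1 → J3 → J4 → J2

J4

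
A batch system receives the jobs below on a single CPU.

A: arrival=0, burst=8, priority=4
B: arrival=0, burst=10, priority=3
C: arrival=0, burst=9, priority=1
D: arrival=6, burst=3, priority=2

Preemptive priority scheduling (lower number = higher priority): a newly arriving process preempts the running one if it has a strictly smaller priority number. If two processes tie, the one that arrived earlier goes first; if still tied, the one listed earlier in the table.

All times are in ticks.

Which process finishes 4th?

A

Schedule: | C 0-9 | D 9-12 | B 12-22 | A 22-30 |
Completion: A=30  B=22  C=9  D=12
Finish order: C → D → B → A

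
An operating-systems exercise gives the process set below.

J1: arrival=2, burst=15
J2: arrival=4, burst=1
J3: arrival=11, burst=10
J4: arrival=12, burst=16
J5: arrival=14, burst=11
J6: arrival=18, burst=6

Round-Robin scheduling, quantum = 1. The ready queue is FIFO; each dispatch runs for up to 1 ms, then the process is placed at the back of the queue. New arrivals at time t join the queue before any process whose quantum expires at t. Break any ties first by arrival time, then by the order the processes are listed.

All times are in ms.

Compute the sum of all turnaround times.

198

Timeline: | idle 0-2 | J1 2-4 | J2 4-5 | J1 5-11 | J3 11-12 | J1 12-13 | J4 13-14 | J3 14-15 | J1 15-16 | J5 16-17 | J4 17-18 | J3 18-19 | J1 19-20 | J5 20-21 | J6 21-22 | J4 22-23 | J3 23-24 | J1 24-25 | J5 25-26 | J6 26-27 | J4 27-28 | J3 28-29 | J1 29-30 | J5 30-31 | J6 31-32 | J4 32-33 | J3 33-34 | J1 34-35 | J5 35-36 | J6 36-37 | J4 37-38 | J3 38-39 | J1 39-40 | J5 40-41 | J6 41-42 | J4 42-43 | J3 43-44 | J5 44-45 | J6 45-46 | J4 46-47 | J3 47-48 | J5 48-49 | J4 49-50 | J3 50-51 | J5 51-52 | J4 52-53 | J5 53-54 | J4 54-55 | J5 55-56 | J4 56-61 |
Completion: J1=40  J2=5  J3=51  J4=61  J5=56  J6=46
Turnaround (C−A): J1=38  J2=1  J3=40  J4=49  J5=42  J6=28
Turnaround = completion − arrival: J1=38, J2=1, J3=40, J4=49, J5=42, J6=28
Total turnaround = 38 + 1 + 40 + 49 + 42 + 28 = 198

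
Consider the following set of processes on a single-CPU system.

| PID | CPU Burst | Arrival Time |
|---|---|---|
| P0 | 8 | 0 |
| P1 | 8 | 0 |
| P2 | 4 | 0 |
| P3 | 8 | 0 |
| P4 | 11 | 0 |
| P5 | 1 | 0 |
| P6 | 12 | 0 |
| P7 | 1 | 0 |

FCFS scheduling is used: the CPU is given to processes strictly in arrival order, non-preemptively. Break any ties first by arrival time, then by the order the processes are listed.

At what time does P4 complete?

Timeline: | P0 0-8 | P1 8-16 | P2 16-20 | P3 20-28 | P4 28-39 | P5 39-40 | P6 40-52 | P7 52-53 |
Completion: P0=8  P1=16  P2=20  P3=28  P4=39  P5=40  P6=52  P7=53

39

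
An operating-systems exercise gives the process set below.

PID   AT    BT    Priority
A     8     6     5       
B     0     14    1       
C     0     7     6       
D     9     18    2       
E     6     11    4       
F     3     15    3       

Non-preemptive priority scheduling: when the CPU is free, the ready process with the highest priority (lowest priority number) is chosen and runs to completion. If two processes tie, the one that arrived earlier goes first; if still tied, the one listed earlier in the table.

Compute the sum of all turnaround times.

Timeline: | B 0-14 | D 14-32 | F 32-47 | E 47-58 | A 58-64 | C 64-71 |
Completion: A=64  B=14  C=71  D=32  E=58  F=47
Turnaround (C−A): A=56  B=14  C=71  D=23  E=52  F=44
Turnaround = completion − arrival: A=56, B=14, C=71, D=23, E=52, F=44
Total turnaround = 56 + 14 + 71 + 23 + 52 + 44 = 260

260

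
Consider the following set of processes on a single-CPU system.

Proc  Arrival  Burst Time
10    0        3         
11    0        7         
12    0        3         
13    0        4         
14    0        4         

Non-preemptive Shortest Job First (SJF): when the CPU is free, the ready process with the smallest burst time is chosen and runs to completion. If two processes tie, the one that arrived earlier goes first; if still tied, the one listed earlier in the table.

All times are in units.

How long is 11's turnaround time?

Schedule: | 10 0-3 | 12 3-6 | 13 6-10 | 14 10-14 | 11 14-21 |
Completion: 10=3  11=21  12=6  13=10  14=14
Turnaround (C−A): 10=3  11=21  12=6  13=10  14=14
Turnaround(11) = completion − arrival = 21 − 0 = 21

21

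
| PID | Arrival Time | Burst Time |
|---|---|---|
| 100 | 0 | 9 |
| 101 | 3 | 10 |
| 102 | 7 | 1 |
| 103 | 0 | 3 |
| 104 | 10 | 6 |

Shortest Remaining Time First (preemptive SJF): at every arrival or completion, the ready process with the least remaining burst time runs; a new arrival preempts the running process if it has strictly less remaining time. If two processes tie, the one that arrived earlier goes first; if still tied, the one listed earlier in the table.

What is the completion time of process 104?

19

Gantt: | 103 0-3 | 100 3-7 | 102 7-8 | 100 8-13 | 104 13-19 | 101 19-29 |
Completion: 100=13  101=29  102=8  103=3  104=19
Turnaround (C−A): 100=13  101=26  102=1  103=3  104=9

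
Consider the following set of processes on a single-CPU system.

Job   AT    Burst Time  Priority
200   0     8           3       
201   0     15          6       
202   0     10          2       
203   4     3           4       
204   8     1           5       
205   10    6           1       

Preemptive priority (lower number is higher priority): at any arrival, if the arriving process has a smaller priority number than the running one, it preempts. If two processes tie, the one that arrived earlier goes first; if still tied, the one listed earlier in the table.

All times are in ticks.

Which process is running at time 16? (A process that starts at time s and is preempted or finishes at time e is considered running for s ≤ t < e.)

200

Gantt: | 202 0-10 | 205 10-16 | 200 16-24 | 203 24-27 | 204 27-28 | 201 28-43 |
Completion: 200=24  201=43  202=10  203=27  204=28  205=16
Turnaround (C−A): 200=24  201=43  202=10  203=23  204=20  205=6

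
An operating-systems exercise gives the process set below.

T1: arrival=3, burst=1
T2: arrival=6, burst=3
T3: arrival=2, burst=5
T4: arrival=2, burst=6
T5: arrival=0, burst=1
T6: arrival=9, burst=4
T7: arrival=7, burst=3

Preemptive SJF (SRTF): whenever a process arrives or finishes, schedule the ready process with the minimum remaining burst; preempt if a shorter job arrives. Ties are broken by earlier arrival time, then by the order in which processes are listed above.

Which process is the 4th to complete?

T2

Schedule: | T5 0-1 | idle 1-2 | T3 2-3 | T1 3-4 | T3 4-8 | T2 8-11 | T7 11-14 | T6 14-18 | T4 18-24 |
Completion: T1=4  T2=11  T3=8  T4=24  T5=1  T6=18  T7=14
Finish order: T5 → T1 → T3 → T2 → T7 → T6 → T4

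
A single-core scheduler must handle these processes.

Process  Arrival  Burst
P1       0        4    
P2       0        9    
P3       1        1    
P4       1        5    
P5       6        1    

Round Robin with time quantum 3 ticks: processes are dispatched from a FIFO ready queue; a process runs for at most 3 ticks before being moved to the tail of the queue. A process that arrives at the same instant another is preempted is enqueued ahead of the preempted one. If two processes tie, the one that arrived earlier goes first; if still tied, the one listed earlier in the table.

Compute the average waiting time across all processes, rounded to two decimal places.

7.80

Schedule: | P1 0-3 | P2 3-6 | P3 6-7 | P4 7-10 | P1 10-11 | P5 11-12 | P2 12-15 | P4 15-17 | P2 17-20 |
Completion: P1=11  P2=20  P3=7  P4=17  P5=12
Turnaround (C−A): P1=11  P2=20  P3=6  P4=16  P5=6
Waiting times: P1=7, P2=11, P3=5, P4=11, P5=5
Average waiting = (7+11+5+11+5) / 5 = 39/5 = 7.80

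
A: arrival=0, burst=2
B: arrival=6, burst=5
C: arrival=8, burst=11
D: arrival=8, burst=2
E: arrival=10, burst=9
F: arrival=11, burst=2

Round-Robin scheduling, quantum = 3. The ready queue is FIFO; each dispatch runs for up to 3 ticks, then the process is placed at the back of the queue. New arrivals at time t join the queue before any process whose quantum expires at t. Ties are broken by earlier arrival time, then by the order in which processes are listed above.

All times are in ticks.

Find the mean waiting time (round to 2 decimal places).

Schedule: | A 0-2 | idle 2-6 | B 6-9 | C 9-12 | D 12-14 | B 14-16 | E 16-19 | F 19-21 | C 21-24 | E 24-27 | C 27-30 | E 30-33 | C 33-35 |
Completion: A=2  B=16  C=35  D=14  E=33  F=21
Turnaround (C−A): A=2  B=10  C=27  D=6  E=23  F=10
Waiting times: A=0, B=5, C=16, D=4, E=14, F=8
Average waiting = (0+5+16+4+14+8) / 6 = 47/6 = 7.83

7.83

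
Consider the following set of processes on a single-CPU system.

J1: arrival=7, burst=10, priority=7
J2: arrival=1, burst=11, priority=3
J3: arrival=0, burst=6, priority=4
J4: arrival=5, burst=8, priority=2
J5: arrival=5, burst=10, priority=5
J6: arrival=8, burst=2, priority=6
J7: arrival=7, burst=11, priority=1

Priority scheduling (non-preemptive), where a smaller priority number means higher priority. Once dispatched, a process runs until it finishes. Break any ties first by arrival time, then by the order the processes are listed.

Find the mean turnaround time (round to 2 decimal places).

28.57

Gantt: | J3 0-6 | J4 6-14 | J7 14-25 | J2 25-36 | J5 36-46 | J6 46-48 | J1 48-58 |
Completion: J1=58  J2=36  J3=6  J4=14  J5=46  J6=48  J7=25
Turnaround (C−A): J1=51  J2=35  J3=6  J4=9  J5=41  J6=40  J7=18
Turnaround times: J1=51, J2=35, J3=6, J4=9, J5=41, J6=40, J7=18
Average turnaround = (51+35+6+9+41+40+18) / 7 = 200/7 = 28.57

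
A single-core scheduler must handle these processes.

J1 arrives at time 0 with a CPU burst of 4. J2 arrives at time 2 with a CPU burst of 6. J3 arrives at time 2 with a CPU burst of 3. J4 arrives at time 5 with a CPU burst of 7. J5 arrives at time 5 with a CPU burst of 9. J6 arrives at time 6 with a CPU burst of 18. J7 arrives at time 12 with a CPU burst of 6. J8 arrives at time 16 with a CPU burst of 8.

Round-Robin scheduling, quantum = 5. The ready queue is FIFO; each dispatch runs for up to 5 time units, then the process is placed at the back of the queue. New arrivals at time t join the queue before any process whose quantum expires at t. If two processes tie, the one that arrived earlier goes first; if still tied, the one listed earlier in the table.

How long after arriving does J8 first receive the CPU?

17

Gantt: | J1 0-4 | J2 4-9 | J3 9-12 | J4 12-17 | J5 17-22 | J6 22-27 | J2 27-28 | J7 28-33 | J8 33-38 | J4 38-40 | J5 40-44 | J6 44-49 | J7 49-50 | J8 50-53 | J6 53-61 |
Completion: J1=4  J2=28  J3=12  J4=40  J5=44  J6=61  J7=50  J8=53
Response(J8) = first start − arrival = 33 − 16 = 17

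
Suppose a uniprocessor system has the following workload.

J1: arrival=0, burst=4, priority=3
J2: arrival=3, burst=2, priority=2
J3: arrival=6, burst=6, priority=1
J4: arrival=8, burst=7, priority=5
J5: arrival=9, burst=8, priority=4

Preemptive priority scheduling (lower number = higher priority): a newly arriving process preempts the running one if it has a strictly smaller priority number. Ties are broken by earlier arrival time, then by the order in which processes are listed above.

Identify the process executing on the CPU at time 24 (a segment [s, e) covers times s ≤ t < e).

Timeline: | J1 0-3 | J2 3-5 | J1 5-6 | J3 6-12 | J5 12-20 | J4 20-27 |
Completion: J1=6  J2=5  J3=12  J4=27  J5=20

J4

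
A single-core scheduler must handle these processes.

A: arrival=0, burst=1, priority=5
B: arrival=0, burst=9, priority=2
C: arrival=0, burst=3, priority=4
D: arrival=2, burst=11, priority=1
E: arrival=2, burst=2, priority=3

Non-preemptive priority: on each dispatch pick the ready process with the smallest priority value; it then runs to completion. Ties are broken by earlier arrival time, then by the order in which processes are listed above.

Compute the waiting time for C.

22

Gantt: | B 0-9 | D 9-20 | E 20-22 | C 22-25 | A 25-26 |
Completion: A=26  B=9  C=25  D=20  E=22
Waiting(C) = turnaround − burst = 25 − 3 = 22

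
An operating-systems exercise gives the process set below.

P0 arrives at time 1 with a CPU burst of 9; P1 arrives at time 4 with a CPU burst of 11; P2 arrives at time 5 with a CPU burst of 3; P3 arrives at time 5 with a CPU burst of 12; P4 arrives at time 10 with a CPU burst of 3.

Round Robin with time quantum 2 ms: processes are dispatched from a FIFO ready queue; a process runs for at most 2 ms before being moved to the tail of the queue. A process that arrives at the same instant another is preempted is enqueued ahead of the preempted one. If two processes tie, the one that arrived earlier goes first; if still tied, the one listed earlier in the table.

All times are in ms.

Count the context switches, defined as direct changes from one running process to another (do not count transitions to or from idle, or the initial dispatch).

19

Schedule: | idle 0-1 | P0 1-5 | P1 5-7 | P2 7-9 | P3 9-11 | P0 11-13 | P1 13-15 | P2 15-16 | P4 16-18 | P3 18-20 | P0 20-22 | P1 22-24 | P4 24-25 | P3 25-27 | P0 27-28 | P1 28-30 | P3 30-32 | P1 32-34 | P3 34-36 | P1 36-37 | P3 37-39 |
Completion: P0=28  P1=37  P2=16  P3=39  P4=25
Turnaround (C−A): P0=27  P1=33  P2=11  P3=34  P4=15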